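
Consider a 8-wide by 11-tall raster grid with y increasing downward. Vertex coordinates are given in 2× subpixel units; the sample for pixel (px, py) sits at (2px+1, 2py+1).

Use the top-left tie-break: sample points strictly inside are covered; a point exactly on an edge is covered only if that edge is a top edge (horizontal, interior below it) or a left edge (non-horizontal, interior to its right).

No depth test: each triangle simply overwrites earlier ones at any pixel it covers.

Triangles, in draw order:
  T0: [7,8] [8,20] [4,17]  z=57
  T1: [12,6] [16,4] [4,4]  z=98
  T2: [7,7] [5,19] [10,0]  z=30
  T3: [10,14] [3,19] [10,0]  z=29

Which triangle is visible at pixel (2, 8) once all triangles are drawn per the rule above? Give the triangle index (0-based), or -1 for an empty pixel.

T0:
  2·area = 45
  edge (7, 8)→(8, 20): d=(1,12) right/bottom  bias=-1
  edge (8, 20)→(4, 17): d=(-4,-3) top-left  bias=+0
  edge (4, 17)→(7, 8): d=(3,-9) top-left  bias=+0
    (3,4)@(7, 9): e=[1,41,3] → #
    (4,4)@(9, 9): e=[-23,47,21] → ·
    (3,5)@(7, 11): e=[3,33,9] → #
    (4,5)@(9, 11): e=[-21,39,27] → ·
    (3,6)@(7, 13): e=[5,25,15] → #
    (4,6)@(9, 13): e=[-19,31,33] → ·
    (2,7)@(5, 15): e=[31,11,3] → #
    (4,7)@(9, 15): e=[-17,23,39] → ·
    (2,8)@(5, 17): e=[33,3,9] → #
    (4,8)@(9, 17): e=[-15,15,45] → ·
    (2,9)@(5, 19): e=[35,-5,15] → ·
    (3,9)@(7, 19): e=[11,1,33] → #
  covered (8 px):
    · · · · · · · ·
    · · · · · · · ·
    · · · · · · · ·
    · · · · · · · ·
    · · · # · · · ·
    · · · # · · · ·
    · · · # · · · ·
    · · # # · · · ·
    · · # # · · · ·
    · · · # · · · ·
    · · · · · · · ·
T1:
  2·area = 24  (B↔C swapped to make it positive)
  edge (12, 6)→(4, 4): d=(-8,-2) top-left  bias=+0
  edge (4, 4)→(16, 4): d=(12,0) top-left  bias=+0
  edge (16, 4)→(12, 6): d=(-4,2) right/bottom  bias=-1
    (4,2)@(9, 5): e=[2,12,10] → #
    (5,2)@(11, 5): e=[6,12,6] → #
    (6,2)@(13, 5): e=[10,12,2] → #
    (7,2)@(15, 5): e=[14,12,-2] → ·
    (4,3)@(9, 7): e=[-14,36,2] → ·
    (5,3)@(11, 7): e=[-10,36,-2] → ·
    (6,3)@(13, 7): e=[-6,36,-6] → ·
  covered (3 px):
    · · · · · · · ·
    · · · · · · · ·
    · · · · # # # ·
    · · · · · · · ·
    · · · · · · · ·
    · · · · · · · ·
    · · · · · · · ·
    · · · · · · · ·
    · · · · · · · ·
    · · · · · · · ·
    · · · · · · · ·
T2:
  2·area = 22  (B↔C swapped to make it positive)
  edge (7, 7)→(10, 0): d=(3,-7) top-left  bias=+0
  edge (10, 0)→(5, 19): d=(-5,19) right/bottom  bias=-1
  edge (5, 19)→(7, 7): d=(2,-12) top-left  bias=+0
    (4,1)@(9, 3): e=[2,4,16] → #
    (5,1)@(11, 3): e=[16,-34,40] → ·
    (4,2)@(9, 5): e=[8,-6,20] → ·
    (3,3)@(7, 7): e=[0,22,0] → #  [on edge]
    (4,3)@(9, 7): e=[14,-16,24] → ·
    (3,4)@(7, 9): e=[6,12,4] → #
    (4,4)@(9, 9): e=[20,-26,28] → ·
    (3,5)@(7, 11): e=[12,2,8] → #
    (4,5)@(9, 11): e=[26,-36,32] → ·
    (3,6)@(7, 13): e=[18,-8,12] → ·
    (2,9)@(5, 19): e=[22,0,0] → ·  [on edge]
    (0,10)@(1, 21): e=[0,66,-44] → ·  [on edge]
  covered (4 px):
    · · · · · · · ·
    · · · · # · · ·
    · · · · · · · ·
    · · · # · · · ·
    · · · # · · · ·
    · · · # · · · ·
    · · · · · · · ·
    · · · · · · · ·
    · · · · · · · ·
    · · · · · · · ·
    · · · · · · · ·
T3:
  2·area = 98
  edge (10, 14)→(3, 19): d=(-7,5) right/bottom  bias=-1
  edge (3, 19)→(10, 0): d=(7,-19) top-left  bias=+0
  edge (10, 0)→(10, 14): d=(0,14) right/bottom  bias=-1
    (4,1)@(9, 3): e=[82,2,14] → #
    (5,1)@(11, 3): e=[72,40,-14] → ·
    (4,2)@(9, 5): e=[68,16,14] → #
    (5,2)@(11, 5): e=[58,54,-14] → ·
    (4,3)@(9, 7): e=[54,30,14] → #
    (5,3)@(11, 7): e=[44,68,-14] → ·
    (3,4)@(7, 9): e=[50,6,42] → #
    (5,4)@(11, 9): e=[30,82,-14] → ·
    (3,5)@(7, 11): e=[36,20,42] → #
    (5,5)@(11, 11): e=[16,96,-14] → ·
    (3,6)@(7, 13): e=[22,34,42] → #
    (5,6)@(11, 13): e=[2,110,-14] → ·
    (1,9)@(3, 19): e=[0,0,98] → ·  [on edge]
  covered (12 px):
    · · · · · · · ·
    · · · · # · · ·
    · · · · # · · ·
    · · · · # · · ·
    · · · # # · · ·
    · · · # # · · ·
    · · · # # · · ·
    · · # # · · · ·
    · · # · · · · ·
    · · · · · · · ·
    · · · · · · · ·

Z-buffer (winner per pixel, '.' = empty):
  . . . . . . . .
  . . . . 3 . . .
  . . . . 3 1 1 .
  . . . 2 3 . . .
  . . . 3 3 . . .
  . . . 3 3 . . .
  . . . 3 3 . . .
  . . 3 3 . . . .
  . . 3 0 . . . .
  . . . 0 . . . .
  . . . . . . . .

Result: 3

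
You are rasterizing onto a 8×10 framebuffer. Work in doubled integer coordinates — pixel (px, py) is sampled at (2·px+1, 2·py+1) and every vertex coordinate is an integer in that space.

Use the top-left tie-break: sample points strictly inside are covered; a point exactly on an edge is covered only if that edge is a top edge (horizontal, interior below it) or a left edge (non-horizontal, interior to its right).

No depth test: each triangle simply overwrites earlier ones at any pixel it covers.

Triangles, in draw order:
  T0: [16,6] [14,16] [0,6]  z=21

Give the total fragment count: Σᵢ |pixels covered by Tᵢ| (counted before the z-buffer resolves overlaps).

T0:
  2·area = 160
  edge (16, 6)→(14, 16): d=(-2,10) right/bottom  bias=-1
  edge (14, 16)→(0, 6): d=(-14,-10) top-left  bias=+0
  edge (0, 6)→(16, 6): d=(16,0) top-left  bias=+0
    (1,3)@(3, 7): e=[128,16,16] → X
    (2,3)@(5, 7): e=[108,36,16] → X
    (3,3)@(7, 7): e=[88,56,16] → X
    (4,3)@(9, 7): e=[68,76,16] → X
    (5,3)@(11, 7): e=[48,96,16] → X
    (6,3)@(13, 7): e=[28,116,16] → X
    (7,3)@(15, 7): e=[8,136,16] → X
    (1,4)@(3, 9): e=[124,-12,48] → .
    (2,4)@(5, 9): e=[104,8,48] → X
    (2,5)@(5, 11): e=[100,-20,80] → .
    (3,5)@(7, 11): e=[80,0,80] → X  [on edge]
    (7,5)@(15, 11): e=[0,80,80] → .  [on edge]
  covered (20 px):
    . . . . . . . .
    . . . . . . . .
    . . . . . . . .
    . X X X X X X X
    . . X X X X X X
    . . . X X X X .
    . . . . . X X .
    . . . . . . X .
    . . . . . . . .
    . . . . . . . .

Answer: 20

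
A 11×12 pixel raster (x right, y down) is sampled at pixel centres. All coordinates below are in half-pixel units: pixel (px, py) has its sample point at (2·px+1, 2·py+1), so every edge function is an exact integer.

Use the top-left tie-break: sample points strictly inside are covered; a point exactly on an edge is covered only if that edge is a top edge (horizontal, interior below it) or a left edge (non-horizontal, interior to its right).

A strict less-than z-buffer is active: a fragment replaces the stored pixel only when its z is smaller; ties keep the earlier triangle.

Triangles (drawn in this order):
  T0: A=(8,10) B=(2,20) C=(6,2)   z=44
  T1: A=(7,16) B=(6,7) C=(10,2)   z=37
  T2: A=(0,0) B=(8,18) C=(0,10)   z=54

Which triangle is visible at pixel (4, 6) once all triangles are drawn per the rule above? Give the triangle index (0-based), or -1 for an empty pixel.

T0:
  2·area = 68
  edge (8, 10)→(2, 20): d=(-6,10) right/bottom  bias=-1
  edge (2, 20)→(6, 2): d=(4,-18) top-left  bias=+0
  edge (6, 2)→(8, 10): d=(2,8) right/bottom  bias=-1
    (5,2)@(11, 5): e=[0,102,-34] → .  [on edge]
    (2,3)@(5, 7): e=[48,2,18] → X
    (3,3)@(7, 7): e=[28,38,2] → X
    (4,3)@(9, 7): e=[8,74,-14] → .
    (2,4)@(5, 9): e=[36,10,22] → X
    (4,4)@(9, 9): e=[-4,82,-10] → .
    (2,5)@(5, 11): e=[24,18,26] → X
    (4,5)@(9, 11): e=[-16,90,-6] → .
    (2,6)@(5, 13): e=[12,26,30] → X
    (3,6)@(7, 13): e=[-8,62,14] → .
    (2,7)@(5, 15): e=[0,34,34] → .  [on edge]
    (1,8)@(3, 17): e=[8,6,54] → X
  covered (8 px):
    . . . . . . . . . . .
    . . . . . . . . . . .
    . . . . . . . . . . .
    . . X X . . . . . . .
    . . X X . . . . . . .
    . . X X . . . . . . .
    . . X . . . . . . . .
    . . . . . . . . . . .
    . X . . . . . . . . .
    . . . . . . . . . . .
    . . . . . . . . . . .
    . . . . . . . . . . .
T1:
  2·area = 41
  edge (7, 16)→(6, 7): d=(-1,-9) top-left  bias=+0
  edge (6, 7)→(10, 2): d=(4,-5) top-left  bias=+0
  edge (10, 2)→(7, 16): d=(-3,14) right/bottom  bias=-1
    (4,2)@(9, 5): e=[29,7,5] → X
    (5,2)@(11, 5): e=[47,17,-23] → .
    (3,3)@(7, 7): e=[9,5,27] → X
    (4,3)@(9, 7): e=[27,15,-1] → .
    (3,4)@(7, 9): e=[7,13,21] → X
    (4,4)@(9, 9): e=[25,23,-7] → .
    (3,5)@(7, 11): e=[5,21,15] → X
    (4,5)@(9, 11): e=[23,31,-13] → .
    (3,6)@(7, 13): e=[3,29,9] → X
    (4,6)@(9, 13): e=[21,39,-19] → .
    (3,7)@(7, 15): e=[1,37,3] → X
    (4,7)@(9, 15): e=[19,47,-25] → .
  covered (6 px):
    . . . . . . . . . . .
    . . . . . . . . . . .
    . . . . X . . . . . .
    . . . X . . . . . . .
    . . . X . . . . . . .
    . . . X . . . . . . .
    . . . X . . . . . . .
    . . . X . . . . . . .
    . . . . . . . . . . .
    . . . . . . . . . . .
    . . . . . . . . . . .
    . . . . . . . . . . .
T2:
  2·area = 80
  edge (0, 0)→(8, 18): d=(8,18) right/bottom  bias=-1
  edge (8, 18)→(0, 10): d=(-8,-8) top-left  bias=+0
  edge (0, 10)→(0, 0): d=(0,-10) top-left  bias=+0
    (0,1)@(1, 3): e=[6,64,10] → X
    (1,1)@(3, 3): e=[-30,80,30] → .
    (0,2)@(1, 5): e=[22,48,10] → X
    (1,2)@(3, 5): e=[-14,64,30] → .
    (0,3)@(1, 7): e=[38,32,10] → X
    (1,3)@(3, 7): e=[2,48,30] → X
    (2,3)@(5, 7): e=[-34,64,50] → .
    (0,4)@(1, 9): e=[54,16,10] → X
    (2,4)@(5, 9): e=[-18,48,50] → .
    (0,5)@(1, 11): e=[70,0,10] → X  [on edge]
    (2,5)@(5, 11): e=[-2,32,50] → .
    (0,6)@(1, 13): e=[86,-16,10] → .
    (1,6)@(3, 13): e=[50,0,30] → X  [on edge]
    (2,7)@(5, 15): e=[30,0,50] → X  [on edge]
    (3,8)@(7, 17): e=[10,0,70] → X  [on edge]
    (4,9)@(9, 19): e=[-10,0,90] → .  [on edge]
    (5,10)@(11, 21): e=[-30,0,110] → .  [on edge]
    (6,11)@(13, 23): e=[-50,0,130] → .  [on edge]
  covered (12 px):
    . . . . . . . . . . .
    X . . . . . . . . . .
    X . . . . . . . . . .
    X X . . . . . . . . .
    X X . . . . . . . . .
    X X . . . . . . . . .
    . X X . . . . . . . .
    . . X . . . . . . . .
    . . . X . . . . . . .
    . . . . . . . . . . .
    . . . . . . . . . . .
    . . . . . . . . . . .

Z-buffer (winner per pixel, '.' = empty):
  . . . . . . . . . . .
  2 . . . . . . . . . .
  2 . . . 1 . . . . . .
  2 2 0 1 . . . . . . .
  2 2 0 1 . . . . . . .
  2 2 0 1 . . . . . . .
  . 2 0 1 . . . . . . .
  . . 2 1 . . . . . . .
  . 0 . 2 . . . . . . .
  . . . . . . . . . . .
  . . . . . . . . . . .
  . . . . . . . . . . .

Result: -1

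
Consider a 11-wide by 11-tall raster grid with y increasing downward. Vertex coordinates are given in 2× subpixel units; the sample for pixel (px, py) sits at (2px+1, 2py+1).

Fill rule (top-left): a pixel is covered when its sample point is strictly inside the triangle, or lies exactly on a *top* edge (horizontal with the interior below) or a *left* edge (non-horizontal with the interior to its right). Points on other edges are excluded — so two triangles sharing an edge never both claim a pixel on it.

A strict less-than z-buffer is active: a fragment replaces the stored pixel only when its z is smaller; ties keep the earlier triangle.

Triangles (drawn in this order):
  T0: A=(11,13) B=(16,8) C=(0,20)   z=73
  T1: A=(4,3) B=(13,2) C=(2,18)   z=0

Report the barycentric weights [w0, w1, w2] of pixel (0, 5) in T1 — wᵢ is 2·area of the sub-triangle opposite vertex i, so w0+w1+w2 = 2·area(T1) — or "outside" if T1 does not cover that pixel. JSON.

T0:
  2·area = 20  (B↔C swapped to make it positive)
  edge (11, 13)→(0, 20): d=(-11,7) right/bottom  bias=-1
  edge (0, 20)→(16, 8): d=(16,-12) top-left  bias=+0
  edge (16, 8)→(11, 13): d=(-5,5) right/bottom  bias=-1
    (10,1)@(21, 3): e=[40,-20,0] → ·  [on edge]
    (9,2)@(19, 5): e=[32,-12,0] → ·  [on edge]
    (8,3)@(17, 7): e=[24,-4,0] → ·  [on edge]
    (7,4)@(15, 9): e=[16,4,0] → ·  [on edge]
    (6,5)@(13, 11): e=[8,12,0] → ·  [on edge]
    (5,6)@(11, 13): e=[0,20,0] → ·  [on edge]
    (3,7)@(7, 15): e=[6,4,10] → #
    (4,7)@(9, 15): e=[-8,28,0] → ·  [on edge]
    (3,8)@(7, 17): e=[-16,36,0] → ·  [on edge]
    (2,9)@(5, 19): e=[-24,44,0] → ·  [on edge]
    (1,10)@(3, 21): e=[-32,52,0] → ·  [on edge]
  covered (1 px):
    · · · · · · · · · · ·
    · · · · · · · · · · ·
    · · · · · · · · · · ·
    · · · · · · · · · · ·
    · · · · · · · · · · ·
    · · · · · · · · · · ·
    · · · · · · · · · · ·
    · · · # · · · · · · ·
    · · · · · · · · · · ·
    · · · · · · · · · · ·
    · · · · · · · · · · ·
T1:
  2·area = 133
  edge (4, 3)→(13, 2): d=(9,-1) top-left  bias=+0
  edge (13, 2)→(2, 18): d=(-11,16) right/bottom  bias=-1
  edge (2, 18)→(4, 3): d=(2,-15) top-left  bias=+0
    (2,1)@(5, 3): e=[1,117,15] → #
    (3,1)@(7, 3): e=[3,85,45] → #
    (4,1)@(9, 3): e=[5,53,75] → #
    (5,1)@(11, 3): e=[7,21,105] → #
    (6,1)@(13, 3): e=[9,-11,135] → ·
    (2,2)@(5, 5): e=[19,95,19] → #
    (5,2)@(11, 5): e=[25,-1,109] → ·
    (2,3)@(5, 7): e=[37,73,23] → #
    (5,3)@(11, 7): e=[43,-23,113] → ·
    (2,4)@(5, 9): e=[55,51,27] → #
    (4,4)@(9, 9): e=[59,-13,87] → ·
    (1,5)@(3, 11): e=[71,61,1] → #
  covered (17 px):
    · · · · · · · · · · ·
    · · # # # # · · · · ·
    · · # # # · · · · · ·
    · · # # # · · · · · ·
    · · # # · · · · · · ·
    · # # · · · · · · · ·
    · # # · · · · · · · ·
    · # · · · · · · · · ·
    · · · · · · · · · · ·
    · · · · · · · · · · ·
    · · · · · · · · · · ·

Final: "outside"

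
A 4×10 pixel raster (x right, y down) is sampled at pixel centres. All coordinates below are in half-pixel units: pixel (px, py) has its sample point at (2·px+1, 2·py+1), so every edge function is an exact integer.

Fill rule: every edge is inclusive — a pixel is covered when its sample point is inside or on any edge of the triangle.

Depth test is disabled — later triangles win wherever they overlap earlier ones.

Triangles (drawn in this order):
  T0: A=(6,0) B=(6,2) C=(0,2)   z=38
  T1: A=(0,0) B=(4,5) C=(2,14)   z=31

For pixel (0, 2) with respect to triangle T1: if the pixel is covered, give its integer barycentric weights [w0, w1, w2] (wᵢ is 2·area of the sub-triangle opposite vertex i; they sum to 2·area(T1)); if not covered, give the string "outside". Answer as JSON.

T0:
  2·area = 12
  edge (6, 0)→(6, 2): d=(0,2) inclusive
  edge (6, 2)→(0, 2): d=(-6,0) inclusive
  edge (0, 2)→(6, 0): d=(6,-2) inclusive
    (1,0)@(3, 1): e=[6,6,0] → █  [on edge]
    (2,0)@(5, 1): e=[2,6,4] → █
    (3,0)@(7, 1): e=[-2,6,8] → ·
    (1,1)@(3, 3): e=[6,-6,12] → ·
    (2,1)@(5, 3): e=[2,-6,16] → ·
  covered (2 px):
    · █ █ ·
    · · · ·
    · · · ·
    · · · ·
    · · · ·
    · · · ·
    · · · ·
    · · · ·
    · · · ·
    · · · ·
T1:
  2·area = 46
  edge (0, 0)→(4, 5): d=(4,5) inclusive
  edge (4, 5)→(2, 14): d=(-2,9) inclusive
  edge (2, 14)→(0, 0): d=(-2,-14) inclusive
    (0,1)@(1, 3): e=[7,31,8] → █
    (1,1)@(3, 3): e=[-3,13,36] → ·
    (0,2)@(1, 5): e=[15,27,4] → █
    (1,2)@(3, 5): e=[5,9,32] → █
    (2,2)@(5, 5): e=[-5,-9,60] → ·
    (0,3)@(1, 7): e=[23,23,0] → █  [on edge]
    (2,3)@(5, 7): e=[3,-13,56] → ·
    (0,4)@(1, 9): e=[31,19,-4] → ·
    (1,4)@(3, 9): e=[21,1,24] → █
    (2,4)@(5, 9): e=[11,-17,52] → ·
    (1,5)@(3, 11): e=[29,-3,20] → ·
  covered (6 px):
    · · · ·
    █ · · ·
    █ █ · ·
    █ █ · ·
    · █ · ·
    · · · ·
    · · · ·
    · · · ·
    · · · ·
    · · · ·

Final: [27,4,15]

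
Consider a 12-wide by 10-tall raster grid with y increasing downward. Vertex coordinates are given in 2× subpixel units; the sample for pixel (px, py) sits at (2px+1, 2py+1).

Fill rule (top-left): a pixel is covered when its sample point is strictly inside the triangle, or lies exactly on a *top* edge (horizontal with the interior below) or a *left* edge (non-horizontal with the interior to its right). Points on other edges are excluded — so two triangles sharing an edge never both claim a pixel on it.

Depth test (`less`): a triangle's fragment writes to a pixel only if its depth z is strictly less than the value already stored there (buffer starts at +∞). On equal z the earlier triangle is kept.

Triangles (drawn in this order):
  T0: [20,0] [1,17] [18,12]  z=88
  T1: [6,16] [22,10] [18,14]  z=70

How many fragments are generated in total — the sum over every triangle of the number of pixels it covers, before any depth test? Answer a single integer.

T0:
  2·area = 194  (B↔C swapped to make it positive)
  edge (20, 0)→(18, 12): d=(-2,12) right/bottom  bias=-1
  edge (18, 12)→(1, 17): d=(-17,5) right/bottom  bias=-1
  edge (1, 17)→(20, 0): d=(19,-17) top-left  bias=+0
    (9,0)@(19, 1): e=[10,182,2] → #
    (10,0)@(21, 1): e=[-14,172,36] → ·
    (8,1)@(17, 3): e=[30,158,6] → #
    (10,1)@(21, 3): e=[-18,138,74] → ·
    (7,2)@(15, 5): e=[50,134,10] → #
    (10,2)@(21, 5): e=[-22,104,112] → ·
    (6,3)@(13, 7): e=[70,110,14] → #
    (9,3)@(19, 7): e=[-2,80,116] → ·
    (5,4)@(11, 9): e=[90,86,18] → #
    (9,4)@(19, 9): e=[-6,46,154] → ·
    (4,5)@(9, 11): e=[110,62,22] → #
    (9,5)@(19, 11): e=[-10,12,192] → ·
    (0,8)@(1, 17): e=[194,0,0] → ·  [on edge]
  covered (24 px):
    · · · · · · · · · # · ·
    · · · · · · · · # # · ·
    · · · · · · · # # # · ·
    · · · · · · # # # · · ·
    · · · · · # # # # · · ·
    · · · · # # # # # · · ·
    · · · # # # # · · · · ·
    · · # # · · · · · · · ·
    · · · · · · · · · · · ·
    · · · · · · · · · · · ·
T1:
  2·area = 40
  edge (6, 16)→(22, 10): d=(16,-6) top-left  bias=+0
  edge (22, 10)→(18, 14): d=(-4,4) right/bottom  bias=-1
  edge (18, 14)→(6, 16): d=(-12,2) right/bottom  bias=-1
    (11,4)@(23, 9): e=[-10,0,50] → ·  [on edge]
    (10,5)@(21, 11): e=[10,0,30] → ·  [on edge]
    (7,6)@(15, 13): e=[6,16,18] → #
    (8,6)@(17, 13): e=[18,8,14] → #
    (9,6)@(19, 13): e=[30,0,10] → ·  [on edge]
    (4,7)@(9, 15): e=[2,32,6] → #
    (5,7)@(11, 15): e=[14,24,2] → #
    (6,7)@(13, 15): e=[26,16,-2] → ·
    (7,7)@(15, 15): e=[38,8,-6] → ·
    (8,7)@(17, 15): e=[50,0,-10] → ·  [on edge]
    (4,8)@(9, 17): e=[34,24,-18] → ·
    (5,8)@(11, 17): e=[46,16,-22] → ·
    (7,8)@(15, 17): e=[70,0,-30] → ·  [on edge]
    (6,9)@(13, 19): e=[90,0,-50] → ·  [on edge]
  covered (4 px):
    · · · · · · · · · · · ·
    · · · · · · · · · · · ·
    · · · · · · · · · · · ·
    · · · · · · · · · · · ·
    · · · · · · · · · · · ·
    · · · · · · · · · · · ·
    · · · · · · · # # · · ·
    · · · · # # · · · · · ·
    · · · · · · · · · · · ·
    · · · · · · · · · · · ·

Final: 28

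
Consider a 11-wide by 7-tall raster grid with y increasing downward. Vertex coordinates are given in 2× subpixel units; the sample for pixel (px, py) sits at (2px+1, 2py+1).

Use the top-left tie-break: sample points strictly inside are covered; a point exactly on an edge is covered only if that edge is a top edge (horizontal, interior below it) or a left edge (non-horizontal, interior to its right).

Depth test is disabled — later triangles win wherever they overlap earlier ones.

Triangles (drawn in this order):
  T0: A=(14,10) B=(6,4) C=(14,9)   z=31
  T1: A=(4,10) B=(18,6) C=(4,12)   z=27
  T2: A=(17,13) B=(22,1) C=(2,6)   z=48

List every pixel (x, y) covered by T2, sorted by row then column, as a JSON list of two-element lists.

T0:
  2·area = 8
  edge (14, 10)→(6, 4): d=(-8,-6) top-left  bias=+0
  edge (6, 4)→(14, 9): d=(8,5) right/bottom  bias=-1
  edge (14, 9)→(14, 10): d=(0,1) right/bottom  bias=-1
    (6,4)@(13, 9): e=[2,5,1] → X
    (7,4)@(15, 9): e=[14,-5,-1] → .
    (6,5)@(13, 11): e=[-14,21,1] → .
  covered (1 px):
    . . . . . . . . . . .
    . . . . . . . . . . .
    . . . . . . . . . . .
    . . . . . . . . . . .
    . . . . . . X . . . .
    . . . . . . . . . . .
    . . . . . . . . . . .
T1:
  2·area = 28
  edge (4, 10)→(18, 6): d=(14,-4) top-left  bias=+0
  edge (18, 6)→(4, 12): d=(-14,6) right/bottom  bias=-1
  edge (4, 12)→(4, 10): d=(0,-2) top-left  bias=+0
    (7,3)@(15, 7): e=[2,4,22] → X
    (8,3)@(17, 7): e=[10,-8,26] → .
    (4,4)@(9, 9): e=[6,12,10] → X
    (5,4)@(11, 9): e=[14,0,14] → .  [on edge]
    (7,4)@(15, 9): e=[30,-24,22] → .
    (2,5)@(5, 11): e=[18,8,2] → X
    (3,5)@(7, 11): e=[26,-4,6] → .
    (4,5)@(9, 11): e=[34,-16,10] → .
    (2,6)@(5, 13): e=[46,-20,2] → .
  covered (3 px):
    . . . . . . . . . . .
    . . . . . . . . . . .
    . . . . . . . . . . .
    . . . . . . . X . . .
    . . . . X . . . . . .
    . . X . . . . . . . .
    . . . . . . . . . . .
T2:
  2·area = 215  (B↔C swapped to make it positive)
  edge (17, 13)→(2, 6): d=(-15,-7) top-left  bias=+0
  edge (2, 6)→(22, 1): d=(20,-5) top-left  bias=+0
  edge (22, 1)→(17, 13): d=(-5,12) right/bottom  bias=-1
    (7,1)@(15, 3): e=[136,5,74] → X
    (8,1)@(17, 3): e=[150,15,50] → X
    (9,1)@(19, 3): e=[164,25,26] → X
    (10,1)@(21, 3): e=[178,35,2] → X
    (3,2)@(7, 5): e=[50,5,160] → X
    (4,2)@(9, 5): e=[64,15,136] → X
    (5,2)@(11, 5): e=[78,25,112] → X
    (6,2)@(13, 5): e=[92,35,88] → X
    (10,2)@(21, 5): e=[148,75,-8] → .
    (2,3)@(5, 7): e=[6,35,174] → X
    (10,3)@(21, 7): e=[118,115,-18] → .
    (2,4)@(5, 9): e=[-24,75,164] → .
    (8,6)@(17, 13): e=[0,215,0] → .  [on edge]
  covered (27 px):
    . . . . . . . . . . .
    . . . . . . . X X X X
    . . . X X X X X X X .
    . . X X X X X X X X .
    . . . . X X X X X . .
    . . . . . . X X X . .
    . . . . . . . . . . .

Final: [[7,1],[8,1],[9,1],[10,1],[3,2],[4,2],[5,2],[6,2],[7,2],[8,2],[9,2],[2,3],[3,3],[4,3],[5,3],[6,3],[7,3],[8,3],[9,3],[4,4],[5,4],[6,4],[7,4],[8,4],[6,5],[7,5],[8,5]]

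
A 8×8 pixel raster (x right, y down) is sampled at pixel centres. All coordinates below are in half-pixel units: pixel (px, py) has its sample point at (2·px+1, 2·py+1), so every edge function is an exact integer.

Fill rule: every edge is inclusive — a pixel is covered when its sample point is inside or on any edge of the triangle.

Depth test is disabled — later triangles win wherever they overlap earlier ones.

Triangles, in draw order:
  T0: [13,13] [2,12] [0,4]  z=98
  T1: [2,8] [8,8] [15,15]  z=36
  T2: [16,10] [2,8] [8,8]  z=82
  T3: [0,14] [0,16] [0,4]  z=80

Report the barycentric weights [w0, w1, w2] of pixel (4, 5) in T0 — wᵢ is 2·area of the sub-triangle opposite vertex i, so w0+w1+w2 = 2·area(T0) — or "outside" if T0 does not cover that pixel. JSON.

T0:
  2·area = 86
  edge (13, 13)→(2, 12): d=(-11,-1) inclusive
  edge (2, 12)→(0, 4): d=(-2,-8) inclusive
  edge (0, 4)→(13, 13): d=(13,9) inclusive
    (0,2)@(1, 5): e=[76,6,4] → X
    (1,2)@(3, 5): e=[78,22,-14] → .
    (0,3)@(1, 7): e=[54,2,30] → X
    (1,3)@(3, 7): e=[56,18,12] → X
    (2,3)@(5, 7): e=[58,34,-6] → .
    (0,4)@(1, 9): e=[32,-2,56] → .
    (1,4)@(3, 9): e=[34,14,38] → X
    (2,4)@(5, 9): e=[36,30,20] → X
    (3,4)@(7, 9): e=[38,46,2] → X
    (4,4)@(9, 9): e=[40,62,-16] → .
    (1,5)@(3, 11): e=[12,10,64] → X
    (4,5)@(9, 11): e=[18,58,10] → X
    (6,6)@(13, 13): e=[0,86,0] → X  [on edge]
  covered (11 px):
    . . . . . . . .
    . . . . . . . .
    X . . . . . . .
    X X . . . . . .
    . X X X . . . .
    . X X X X . . .
    . . . . . . X .
    . . . . . . . .
T1:
  2·area = 42
  edge (2, 8)→(8, 8): d=(6,0) inclusive
  edge (8, 8)→(15, 15): d=(7,7) inclusive
  edge (15, 15)→(2, 8): d=(-13,-7) inclusive
    (0,0)@(1, 1): e=[-42,0,84] → .  [on edge]
    (1,1)@(3, 3): e=[-30,0,72] → .  [on edge]
    (2,2)@(5, 5): e=[-18,0,60] → .  [on edge]
    (3,3)@(7, 7): e=[-6,0,48] → .  [on edge]
    (2,4)@(5, 9): e=[6,28,8] → X
    (3,4)@(7, 9): e=[6,14,22] → X
    (4,4)@(9, 9): e=[6,0,36] → X  [on edge]
    (5,4)@(11, 9): e=[6,-14,50] → .
    (2,5)@(5, 11): e=[18,42,-18] → .
    (3,5)@(7, 11): e=[18,28,-4] → .
    (4,5)@(9, 11): e=[18,14,10] → X
    (5,5)@(11, 11): e=[18,0,24] → X  [on edge]
    (6,6)@(13, 13): e=[30,0,12] → X  [on edge]
    (7,7)@(15, 15): e=[42,0,0] → X  [on edge]
  covered (7 px):
    . . . . . . . .
    . . . . . . . .
    . . . . . . . .
    . . . . . . . .
    . . X X X . . .
    . . . . X X . .
    . . . . . . X .
    . . . . . . . X
T2:
  2·area = 12
  edge (16, 10)→(2, 8): d=(-14,-2) inclusive
  edge (2, 8)→(8, 8): d=(6,0) inclusive
  edge (8, 8)→(16, 10): d=(8,2) inclusive
    (4,4)@(9, 9): e=[0,6,6] → X  [on edge]
    (5,4)@(11, 9): e=[4,6,2] → X
    (6,4)@(13, 9): e=[8,6,-2] → .
    (4,5)@(9, 11): e=[-28,18,22] → .
    (5,5)@(11, 11): e=[-24,18,18] → .
  covered (2 px):
    . . . . . . . .
    . . . . . . . .
    . . . . . . . .
    . . . . . . . .
    . . . . X X . .
    . . . . . . . .
    . . . . . . . .
    . . . . . . . .
T3:
  degenerate (2·area = 0) — covers nothing

Result: [58,10,18]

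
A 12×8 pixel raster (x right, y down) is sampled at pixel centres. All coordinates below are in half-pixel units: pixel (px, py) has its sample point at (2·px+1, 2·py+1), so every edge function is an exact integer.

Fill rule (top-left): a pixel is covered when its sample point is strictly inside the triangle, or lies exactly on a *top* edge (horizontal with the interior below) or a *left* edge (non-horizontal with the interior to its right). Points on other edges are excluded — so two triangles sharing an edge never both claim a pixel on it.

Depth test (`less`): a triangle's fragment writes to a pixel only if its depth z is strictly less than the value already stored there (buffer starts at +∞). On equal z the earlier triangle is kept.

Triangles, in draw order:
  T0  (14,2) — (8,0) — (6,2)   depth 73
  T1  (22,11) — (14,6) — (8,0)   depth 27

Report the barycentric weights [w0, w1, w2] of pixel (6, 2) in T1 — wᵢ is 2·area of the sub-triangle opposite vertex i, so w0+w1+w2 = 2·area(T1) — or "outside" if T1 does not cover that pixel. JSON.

T0:
  2·area = 16  (B↔C swapped to make it positive)
  edge (14, 2)→(6, 2): d=(-8,0) right/bottom  bias=-1
  edge (6, 2)→(8, 0): d=(2,-2) top-left  bias=+0
  edge (8, 0)→(14, 2): d=(6,2) right/bottom  bias=-1
    (3,0)@(7, 1): e=[8,0,8] → █  [on edge]
    (4,0)@(9, 1): e=[8,4,4] → █
    (5,0)@(11, 1): e=[8,8,0] → ·  [on edge]
    (2,1)@(5, 3): e=[-8,0,24] → ·  [on edge]
    (3,1)@(7, 3): e=[-8,4,20] → ·
    (4,1)@(9, 3): e=[-8,8,16] → ·
    (8,1)@(17, 3): e=[-8,24,0] → ·  [on edge]
    (1,2)@(3, 5): e=[-24,0,40] → ·  [on edge]
    (11,2)@(23, 5): e=[-24,40,0] → ·  [on edge]
    (0,3)@(1, 7): e=[-40,0,56] → ·  [on edge]
  covered (2 px):
    · · · █ █ · · · · · · ·
    · · · · · · · · · · · ·
    · · · · · · · · · · · ·
    · · · · · · · · · · · ·
    · · · · · · · · · · · ·
    · · · · · · · · · · · ·
    · · · · · · · · · · · ·
    · · · · · · · · · · · ·
T1:
  2·area = 18
  edge (22, 11)→(14, 6): d=(-8,-5) top-left  bias=+0
  edge (14, 6)→(8, 0): d=(-6,-6) top-left  bias=+0
  edge (8, 0)→(22, 11): d=(14,11) right/bottom  bias=-1
    (4,0)@(9, 1): e=[15,0,3] → █  [on edge]
    (5,0)@(11, 1): e=[25,12,-19] → ·
    (4,1)@(9, 3): e=[-1,-12,31] → ·
    (5,1)@(11, 3): e=[9,0,9] → █  [on edge]
    (6,1)@(13, 3): e=[19,12,-13] → ·
    (5,2)@(11, 5): e=[-7,-12,37] → ·
    (6,2)@(13, 5): e=[3,0,15] → █  [on edge]
    (7,2)@(15, 5): e=[13,12,-7] → ·
    (6,3)@(13, 7): e=[-13,-12,43] → ·
    (7,3)@(15, 7): e=[-3,0,21] → ·  [on edge]
    (8,4)@(17, 9): e=[-9,0,27] → ·  [on edge]
    (9,4)@(19, 9): e=[1,12,5] → █
    (9,5)@(19, 11): e=[-15,0,33] → ·  [on edge]
    (10,6)@(21, 13): e=[-21,0,39] → ·  [on edge]
    (11,7)@(23, 15): e=[-27,0,45] → ·  [on edge]
  covered (4 px):
    · · · · █ · · · · · · ·
    · · · · · █ · · · · · ·
    · · · · · · █ · · · · ·
    · · · · · · · · · · · ·
    · · · · · · · · · █ · ·
    · · · · · · · · · · · ·
    · · · · · · · · · · · ·
    · · · · · · · · · · · ·

Result: [0,15,3]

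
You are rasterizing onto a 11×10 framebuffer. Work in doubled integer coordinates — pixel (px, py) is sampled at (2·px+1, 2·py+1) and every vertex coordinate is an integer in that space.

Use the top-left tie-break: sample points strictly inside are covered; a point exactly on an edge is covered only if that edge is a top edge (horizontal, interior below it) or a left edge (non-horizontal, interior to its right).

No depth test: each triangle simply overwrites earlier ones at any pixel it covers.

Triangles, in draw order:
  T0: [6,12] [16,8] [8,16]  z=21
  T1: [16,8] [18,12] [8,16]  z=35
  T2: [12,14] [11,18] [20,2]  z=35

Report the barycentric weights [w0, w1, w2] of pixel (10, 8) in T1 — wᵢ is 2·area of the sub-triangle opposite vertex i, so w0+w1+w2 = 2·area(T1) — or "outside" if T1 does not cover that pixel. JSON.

T0:
  2·area = 48
  edge (6, 12)→(16, 8): d=(10,-4) top-left  bias=+0
  edge (16, 8)→(8, 16): d=(-8,8) right/bottom  bias=-1
  edge (8, 16)→(6, 12): d=(-2,-4) top-left  bias=+0
    (10,1)@(21, 3): e=[-30,0,78] → ·  [on edge]
    (9,2)@(19, 5): e=[-18,0,66] → ·  [on edge]
    (8,3)@(17, 7): e=[-6,0,54] → ·  [on edge]
    (7,4)@(15, 9): e=[6,0,42] → ·  [on edge]
    (4,5)@(9, 11): e=[2,32,14] → #
    (5,5)@(11, 11): e=[10,16,22] → #
    (6,5)@(13, 11): e=[18,0,30] → ·  [on edge]
    (3,6)@(7, 13): e=[14,32,2] → #
    (5,6)@(11, 13): e=[30,0,18] → ·  [on edge]
    (3,7)@(7, 15): e=[34,16,-2] → ·
    (4,7)@(9, 15): e=[42,0,6] → ·  [on edge]
    (3,8)@(7, 17): e=[54,0,-6] → ·  [on edge]
    (2,9)@(5, 19): e=[66,0,-18] → ·  [on edge]
  covered (4 px):
    · · · · · · · · · · ·
    · · · · · · · · · · ·
    · · · · · · · · · · ·
    · · · · · · · · · · ·
    · · · · · · · · · · ·
    · · · · # # · · · · ·
    · · · # # · · · · · ·
    · · · · · · · · · · ·
    · · · · · · · · · · ·
    · · · · · · · · · · ·
T1:
  2·area = 48
  edge (16, 8)→(18, 12): d=(2,4) right/bottom  bias=-1
  edge (18, 12)→(8, 16): d=(-10,4) right/bottom  bias=-1
  edge (8, 16)→(16, 8): d=(8,-8) top-left  bias=+0
    (10,1)@(21, 3): e=[-30,78,0] → ·  [on edge]
    (9,2)@(19, 5): e=[-18,66,0] → ·  [on edge]
    (8,3)@(17, 7): e=[-6,54,0] → ·  [on edge]
    (7,4)@(15, 9): e=[6,42,0] → #  [on edge]
    (8,4)@(17, 9): e=[-2,34,16] → ·
    (6,5)@(13, 11): e=[18,30,0] → #  [on edge]
    (8,5)@(17, 11): e=[2,14,32] → #
    (9,5)@(19, 11): e=[-6,6,48] → ·
    (5,6)@(11, 13): e=[30,18,0] → #  [on edge]
    (8,6)@(17, 13): e=[6,-6,48] → ·
    (4,7)@(9, 15): e=[42,6,0] → #  [on edge]
    (5,7)@(11, 15): e=[34,-2,16] → ·
    (3,8)@(7, 17): e=[54,-6,0] → ·  [on edge]
    (2,9)@(5, 19): e=[66,-18,0] → ·  [on edge]
  covered (8 px):
    · · · · · · · · · · ·
    · · · · · · · · · · ·
    · · · · · · · · · · ·
    · · · · · · · · · · ·
    · · · · · · · # · · ·
    · · · · · · # # # · ·
    · · · · · # # # · · ·
    · · · · # · · · · · ·
    · · · · · · · · · · ·
    · · · · · · · · · · ·
T2:
  2·area = 20  (B↔C swapped to make it positive)
  edge (12, 14)→(20, 2): d=(8,-12) top-left  bias=+0
  edge (20, 2)→(11, 18): d=(-9,16) right/bottom  bias=-1
  edge (11, 18)→(12, 14): d=(1,-4) top-left  bias=+0
    (8,3)@(17, 7): e=[4,3,13] → #
    (9,3)@(19, 7): e=[28,-29,21] → ·
    (8,4)@(17, 9): e=[20,-15,15] → ·
    (6,6)@(13, 13): e=[4,13,3] → #
    (7,6)@(15, 13): e=[28,-19,11] → ·
    (6,7)@(13, 15): e=[20,-5,5] → ·
  covered (2 px):
    · · · · · · · · · · ·
    · · · · · · · · · · ·
    · · · · · · · · · · ·
    · · · · · · · · # · ·
    · · · · · · · · · · ·
    · · · · · · · · · · ·
    · · · · · · # · · · ·
    · · · · · · · · · · ·
    · · · · · · · · · · ·
    · · · · · · · · · · ·

Answer: "outside"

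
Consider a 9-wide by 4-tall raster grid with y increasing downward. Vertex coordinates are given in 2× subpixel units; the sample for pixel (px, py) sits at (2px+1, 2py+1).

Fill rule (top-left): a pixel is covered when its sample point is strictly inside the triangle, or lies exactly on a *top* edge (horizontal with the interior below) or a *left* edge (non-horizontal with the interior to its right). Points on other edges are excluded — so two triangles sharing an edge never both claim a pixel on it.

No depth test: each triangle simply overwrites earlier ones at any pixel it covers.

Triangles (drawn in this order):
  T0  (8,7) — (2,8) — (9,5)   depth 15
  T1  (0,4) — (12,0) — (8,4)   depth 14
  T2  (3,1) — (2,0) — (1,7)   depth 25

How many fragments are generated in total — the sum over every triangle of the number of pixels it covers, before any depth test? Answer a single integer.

T0:
  2·area = 11
  edge (8, 7)→(2, 8): d=(-6,1) right/bottom  bias=-1
  edge (2, 8)→(9, 5): d=(7,-3) top-left  bias=+0
  edge (9, 5)→(8, 7): d=(-1,2) right/bottom  bias=-1
    (5,0)@(11, 1): e=[33,-22,0] → .  [on edge]
    (4,2)@(9, 5): e=[11,0,0] → .  [on edge]
    (2,3)@(5, 7): e=[3,2,6] → X
    (3,3)@(7, 7): e=[1,8,2] → X
    (4,3)@(9, 7): e=[-1,14,-2] → .
  covered (2 px):
    . . . . . . . . .
    . . . . . . . . .
    . . . . . . . . .
    . . X X . . . . .
T1:
  2·area = 32
  edge (0, 4)→(12, 0): d=(12,-4) top-left  bias=+0
  edge (12, 0)→(8, 4): d=(-4,4) right/bottom  bias=-1
  edge (8, 4)→(0, 4): d=(-8,0) right/bottom  bias=-1
    (4,0)@(9, 1): e=[0,8,24] → X  [on edge]
    (5,0)@(11, 1): e=[8,0,24] → .  [on edge]
    (1,1)@(3, 3): e=[0,24,8] → X  [on edge]
    (2,1)@(5, 3): e=[8,16,8] → X
    (3,1)@(7, 3): e=[16,8,8] → X
    (4,1)@(9, 3): e=[24,0,8] → .  [on edge]
    (1,2)@(3, 5): e=[24,16,-8] → .
    (2,2)@(5, 5): e=[32,8,-8] → .
    (3,2)@(7, 5): e=[40,0,-8] → .  [on edge]
    (2,3)@(5, 7): e=[56,0,-24] → .  [on edge]
  covered (4 px):
    . . . . X . . . .
    . X X X . . . . .
    . . . . . . . . .
    . . . . . . . . .
T2:
  2·area = 8  (B↔C swapped to make it positive)
  edge (3, 1)→(1, 7): d=(-2,6) right/bottom  bias=-1
  edge (1, 7)→(2, 0): d=(1,-7) top-left  bias=+0
  edge (2, 0)→(3, 1): d=(1,1) right/bottom  bias=-1
    (1,0)@(3, 1): e=[0,8,0] → .  [on edge]
    (2,1)@(5, 3): e=[-16,24,0] → .  [on edge]
    (3,2)@(7, 5): e=[-32,40,0] → .  [on edge]
    (0,3)@(1, 7): e=[0,0,8] → .  [on edge]
    (4,3)@(9, 7): e=[-48,56,0] → .  [on edge]
  covered (0 px):
    . . . . . . . . .
    . . . . . . . . .
    . . . . . . . . .
    . . . . . . . . .

Result: 6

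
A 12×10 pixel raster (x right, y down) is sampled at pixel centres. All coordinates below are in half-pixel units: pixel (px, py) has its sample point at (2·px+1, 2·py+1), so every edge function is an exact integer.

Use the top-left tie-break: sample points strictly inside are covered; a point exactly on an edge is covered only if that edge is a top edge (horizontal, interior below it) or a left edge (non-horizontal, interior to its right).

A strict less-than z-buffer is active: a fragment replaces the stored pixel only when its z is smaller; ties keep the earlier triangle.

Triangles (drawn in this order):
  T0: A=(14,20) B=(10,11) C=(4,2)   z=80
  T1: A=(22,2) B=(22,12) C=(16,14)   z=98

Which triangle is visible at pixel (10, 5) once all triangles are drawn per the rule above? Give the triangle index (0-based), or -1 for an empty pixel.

T0:
  2·area = 18  (B↔C swapped to make it positive)
  edge (14, 20)→(4, 2): d=(-10,-18) top-left  bias=+0
  edge (4, 2)→(10, 11): d=(6,9) right/bottom  bias=-1
  edge (10, 11)→(14, 20): d=(4,9) right/bottom  bias=-1
    (3,3)@(7, 7): e=[4,3,11] → █
    (4,3)@(9, 7): e=[40,-15,-7] → ·
    (3,4)@(7, 9): e=[-16,15,19] → ·
    (4,5)@(9, 11): e=[0,9,9] → █  [on edge]
    (5,5)@(11, 11): e=[36,-9,-9] → ·
    (4,6)@(9, 13): e=[-20,21,17] → ·
  covered (2 px):
    · · · · · · · · · · · ·
    · · · · · · · · · · · ·
    · · · · · · · · · · · ·
    · · · █ · · · · · · · ·
    · · · · · · · · · · · ·
    · · · · █ · · · · · · ·
    · · · · · · · · · · · ·
    · · · · · · · · · · · ·
    · · · · · · · · · · · ·
    · · · · · · · · · · · ·
T1:
  2·area = 60
  edge (22, 2)→(22, 12): d=(0,10) right/bottom  bias=-1
  edge (22, 12)→(16, 14): d=(-6,2) right/bottom  bias=-1
  edge (16, 14)→(22, 2): d=(6,-12) top-left  bias=+0
    (10,2)@(21, 5): e=[10,44,6] → █
    (11,2)@(23, 5): e=[-10,40,30] → ·
    (10,3)@(21, 7): e=[10,32,18] → █
    (11,3)@(23, 7): e=[-10,28,42] → ·
    (9,4)@(19, 9): e=[30,24,6] → █
    (11,4)@(23, 9): e=[-10,16,54] → ·
    (9,5)@(19, 11): e=[30,12,18] → █
    (11,5)@(23, 11): e=[-10,4,66] → ·
    (8,6)@(17, 13): e=[50,4,6] → █
    (9,6)@(19, 13): e=[30,0,30] → ·  [on edge]
    (10,6)@(21, 13): e=[10,-4,54] → ·
    (6,7)@(13, 15): e=[90,0,-30] → ·  [on edge]
    (3,8)@(7, 17): e=[150,0,-90] → ·  [on edge]
    (0,9)@(1, 19): e=[210,0,-150] → ·  [on edge]
  covered (7 px):
    · · · · · · · · · · · ·
    · · · · · · · · · · · ·
    · · · · · · · · · · █ ·
    · · · · · · · · · · █ ·
    · · · · · · · · · █ █ ·
    · · · · · · · · · █ █ ·
    · · · · · · · · █ · · ·
    · · · · · · · · · · · ·
    · · · · · · · · · · · ·
    · · · · · · · · · · · ·

Z-buffer (winner per pixel, '.' = empty):
  . . . . . . . . . . . .
  . . . . . . . . . . . .
  . . . . . . . . . . 1 .
  . . . 0 . . . . . . 1 .
  . . . . . . . . . 1 1 .
  . . . . 0 . . . . 1 1 .
  . . . . . . . . 1 . . .
  . . . . . . . . . . . .
  . . . . . . . . . . . .
  . . . . . . . . . . . .

Result: 1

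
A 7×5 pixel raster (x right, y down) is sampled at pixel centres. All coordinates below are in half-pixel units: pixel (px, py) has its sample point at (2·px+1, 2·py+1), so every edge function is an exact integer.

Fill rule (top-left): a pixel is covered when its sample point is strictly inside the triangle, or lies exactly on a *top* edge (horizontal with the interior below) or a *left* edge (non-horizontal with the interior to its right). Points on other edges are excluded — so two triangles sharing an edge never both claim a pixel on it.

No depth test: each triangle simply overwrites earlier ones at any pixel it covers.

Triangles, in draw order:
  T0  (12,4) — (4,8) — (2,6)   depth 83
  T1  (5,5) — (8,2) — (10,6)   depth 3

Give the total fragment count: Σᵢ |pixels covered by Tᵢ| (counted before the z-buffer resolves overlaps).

T0:
  2·area = 24
  edge (12, 4)→(4, 8): d=(-8,4) right/bottom  bias=-1
  edge (4, 8)→(2, 6): d=(-2,-2) top-left  bias=+0
  edge (2, 6)→(12, 4): d=(10,-2) top-left  bias=+0
    (0,2)@(1, 5): e=[36,0,-12] → ·  [on edge]
    (3,2)@(7, 5): e=[12,12,0] → █  [on edge]
    (4,2)@(9, 5): e=[4,16,4] → █
    (5,2)@(11, 5): e=[-4,20,8] → ·
    (1,3)@(3, 7): e=[12,0,12] → █  [on edge]
    (2,3)@(5, 7): e=[4,4,16] → █
    (3,3)@(7, 7): e=[-4,8,20] → ·
    (4,3)@(9, 7): e=[-12,12,24] → ·
    (1,4)@(3, 9): e=[-4,-4,32] → ·
    (2,4)@(5, 9): e=[-12,0,36] → ·  [on edge]
  covered (4 px):
    · · · · · · ·
    · · · · · · ·
    · · · █ █ · ·
    · █ █ · · · ·
    · · · · · · ·
T1:
  2·area = 18
  edge (5, 5)→(8, 2): d=(3,-3) top-left  bias=+0
  edge (8, 2)→(10, 6): d=(2,4) right/bottom  bias=-1
  edge (10, 6)→(5, 5): d=(-5,-1) top-left  bias=+0
    (4,0)@(9, 1): e=[0,-6,24] → ·  [on edge]
    (3,1)@(7, 3): e=[0,6,12] → █  [on edge]
    (4,1)@(9, 3): e=[6,-2,14] → ·
    (2,2)@(5, 5): e=[0,18,0] → █  [on edge]
    (4,2)@(9, 5): e=[12,2,4] → █
    (5,2)@(11, 5): e=[18,-6,6] → ·
    (1,3)@(3, 7): e=[0,30,-12] → ·  [on edge]
    (2,3)@(5, 7): e=[6,22,-10] → ·
    (3,3)@(7, 7): e=[12,14,-8] → ·
    (4,3)@(9, 7): e=[18,6,-6] → ·
    (0,4)@(1, 9): e=[0,42,-24] → ·  [on edge]
  covered (4 px):
    · · · · · · ·
    · · · █ · · ·
    · · █ █ █ · ·
    · · · · · · ·
    · · · · · · ·

Result: 8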